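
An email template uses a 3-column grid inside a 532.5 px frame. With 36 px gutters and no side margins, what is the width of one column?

3 columns + 2 gutters: 3c + 2·36 = 532.5.
3c = 532.5 − 72 = 460.5, so c = 153.5 px.

153.5 px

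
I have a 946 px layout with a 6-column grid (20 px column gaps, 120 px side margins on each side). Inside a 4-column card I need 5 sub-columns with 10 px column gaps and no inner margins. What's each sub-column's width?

84.8 px

Take off 240 px of margins, leaving 706 px.
706 − 5·20 = 606; ÷6 gives c = 101 px.
Span of 4: 4·101 + 3·20 = 404 + 60 = 464 px.
464 − 4·10 = 424; ÷5 gives d = 84.8 px.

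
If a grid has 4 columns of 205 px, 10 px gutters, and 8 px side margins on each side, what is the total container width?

866 px

Total width: 2·8 + 4·205 + 3·10 = 866 px.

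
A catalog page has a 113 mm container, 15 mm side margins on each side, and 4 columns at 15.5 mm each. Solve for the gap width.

Inside the margins: 113 − 30 = 83 mm.
Columns use 62 mm, leaving 21 mm across 3 gaps = 7 mm each.

7 mm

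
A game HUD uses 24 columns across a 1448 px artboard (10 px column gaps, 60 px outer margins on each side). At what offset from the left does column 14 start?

Subtract both margins: 1448 − 2·60 = 1328 px.
1328 − 23·10 = 1098; ÷24 gives c = 45.75 px.
Column 14 starts at margin + 13·(column + gutter) = 60 + 13·55.75 = 784.75 px.

784.75 px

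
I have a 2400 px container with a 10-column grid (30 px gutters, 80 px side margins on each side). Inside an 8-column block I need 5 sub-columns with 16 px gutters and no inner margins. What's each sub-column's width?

344.4 px

Take off 160 px of margins, leaving 2240 px.
2240 − 9·30 = 1970; ÷10 gives c = 197 px.
8 columns plus 7 gutters: 1576 + 210 = 1786 px.
5d + 4·16 = 1786 → 5d = 1722 → d = 344.4 px.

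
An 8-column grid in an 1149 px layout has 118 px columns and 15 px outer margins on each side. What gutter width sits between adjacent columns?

Inside the margins: 1149 − 30 = 1119 px.
8·118 + 7g = 1119 → 7g = 175 → g = 25 px.

25 px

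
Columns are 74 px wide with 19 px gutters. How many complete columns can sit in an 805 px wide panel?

8 columns

8 columns: 8·74 + 7·19 = 725 px ≤ 805.
9 columns: 818 px > 805. So 8.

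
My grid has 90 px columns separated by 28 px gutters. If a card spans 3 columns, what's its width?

Span of 3: 3·90 + 2·28 = 270 + 56 = 326 px.

326 px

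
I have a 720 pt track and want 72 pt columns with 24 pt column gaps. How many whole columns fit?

7 columns

Each extra column adds 72 + 24 = 96 pt.
(720 + 24) / 96 = 7.75, so 7 columns fit.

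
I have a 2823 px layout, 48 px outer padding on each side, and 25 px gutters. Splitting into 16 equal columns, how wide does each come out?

147 px

Subtract both margins: 2823 − 2·48 = 2727 px.
2727 − 15·25 = 2352; ÷16 gives c = 147 px.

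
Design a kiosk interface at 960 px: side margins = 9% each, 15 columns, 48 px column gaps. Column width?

7.68 px

Each margin = 9% of 960 = 86.4 px; content = 960 − 2·86.4 = 787.2 px.
787.2 − 14·48 = 115.2; ÷15 gives c = 7.68 px.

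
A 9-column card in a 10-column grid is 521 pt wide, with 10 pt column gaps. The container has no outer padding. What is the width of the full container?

580 pt

9 columns + 8 column gaps: 9c + 8·10 = 521.
9c = 521 − 80 = 441, so c = 49 pt.
Total width: 10·49 + 9·10 = 580 pt.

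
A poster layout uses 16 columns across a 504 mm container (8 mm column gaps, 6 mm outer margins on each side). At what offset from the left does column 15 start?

443.5 mm

Take off 12 mm of margins, leaving 492 mm.
Subtracting 15 column gaps of 8 leaves 372 for 16 columns, so c = 23.25 mm.
Each column+gutter stride is 31.25 mm; 14 of them past the 6 mm margin is 6 + 437.5 = 443.5 mm.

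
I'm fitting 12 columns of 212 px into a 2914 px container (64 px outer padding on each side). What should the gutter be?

22 px

Subtract both margins: 2914 − 2·64 = 2786 px.
Columns use 2544 px, leaving 242 px across 11 gutters = 22 px each.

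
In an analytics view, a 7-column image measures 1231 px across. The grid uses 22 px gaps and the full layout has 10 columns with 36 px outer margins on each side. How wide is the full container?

1840 px

7c + 6·22 = 1231 → 7c = 1099 → c = 157 px.
Adding margins, columns and gutters: 72 + 1570 + 198 = 1840 px.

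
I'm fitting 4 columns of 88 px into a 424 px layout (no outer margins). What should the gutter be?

24 px

4·88 + 3g = 424 → 3g = 72 → g = 24 px.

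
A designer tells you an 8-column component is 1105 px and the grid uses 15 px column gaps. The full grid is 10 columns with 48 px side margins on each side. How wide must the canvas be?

Subtracting 7 column gaps of 15 leaves 1000 for 8 columns, so c = 125 px.
Total width: 2·48 + 10·125 + 9·15 = 1481 px.

1481 px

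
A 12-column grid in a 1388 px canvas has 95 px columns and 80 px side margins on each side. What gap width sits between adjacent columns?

Inside the margins: 1388 − 160 = 1228 px.
12·95 + 11g = 1228 → 11g = 88 → g = 8 px.

8 px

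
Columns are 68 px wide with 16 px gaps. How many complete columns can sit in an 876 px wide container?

10 columns: 10·68 + 9·16 = 824 px ≤ 876.
11 columns: 908 px > 876. So 10.

10 columns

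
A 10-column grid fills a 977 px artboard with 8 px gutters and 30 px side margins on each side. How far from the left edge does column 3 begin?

215 px

Subtract both margins: 977 − 2·30 = 917 px.
917 − 9·8 = 845; ÷10 gives c = 84.5 px.
Each column+gutter stride is 92.5 px; 2 of them past the 30 px margin is 30 + 185 = 215 px.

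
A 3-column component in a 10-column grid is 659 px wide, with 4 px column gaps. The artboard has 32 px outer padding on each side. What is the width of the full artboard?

3 columns + 2 column gaps: 3c + 2·4 = 659.
3c = 659 − 8 = 651, so c = 217 px.
Adding margins, columns and gutters: 64 + 2170 + 36 = 2270 px.

2270 px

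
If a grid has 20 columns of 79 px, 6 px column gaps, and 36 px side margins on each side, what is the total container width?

1766 px

Total width: 2·36 + 20·79 + 19·6 = 1766 px.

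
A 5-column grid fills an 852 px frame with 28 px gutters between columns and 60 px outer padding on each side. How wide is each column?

Take off 120 px of margins, leaving 732 px.
5c + 4·28 = 732 → 5c = 620 → c = 124 px.

124 px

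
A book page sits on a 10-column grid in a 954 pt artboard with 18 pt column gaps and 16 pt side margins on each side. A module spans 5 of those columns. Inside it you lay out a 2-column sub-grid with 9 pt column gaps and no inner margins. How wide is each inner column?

221.5 pt

Outer content = 954 − 2·16 = 922 pt.
Subtracting 9 column gaps of 18 leaves 760 for 10 columns, so c = 76 pt.
Span of 5: 5·76 + 4·18 = 380 + 72 = 452 pt.
Subtracting 1 column gap of 9 leaves 443 for 2 columns, so d = 221.5 pt.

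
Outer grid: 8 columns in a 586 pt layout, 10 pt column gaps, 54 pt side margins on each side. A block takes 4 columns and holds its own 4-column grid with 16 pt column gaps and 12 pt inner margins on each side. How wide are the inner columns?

Subtract both margins: 586 − 2·54 = 478 pt.
Subtracting 7 column gaps of 10 leaves 408 for 8 columns, so c = 51 pt.
4 columns plus 3 column gaps: 204 + 30 = 234 pt.
Inner content = 234 − 2·12 = 210 pt.
Subtracting 3 column gaps of 16 leaves 162 for 4 columns, so d = 40.5 pt.

40.5 pt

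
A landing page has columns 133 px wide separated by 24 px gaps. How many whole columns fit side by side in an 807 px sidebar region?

5 columns

5 columns: 5·133 + 4·24 = 761 px ≤ 807.
6 columns: 918 px > 807. So 5.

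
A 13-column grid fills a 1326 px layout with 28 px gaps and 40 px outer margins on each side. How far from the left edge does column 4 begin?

334 px

Take off 80 px of margins, leaving 1246 px.
13 columns + 12 gaps: 13c + 12·28 = 1246.
13c = 1246 − 336 = 910, so c = 70 px.
Each column+gutter stride is 98 px; 3 of them past the 40 px margin is 40 + 294 = 334 px.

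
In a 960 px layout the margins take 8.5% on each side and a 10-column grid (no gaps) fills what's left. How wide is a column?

79.68 px

Each margin = 8.5% of 960 = 81.6 px; content = 960 − 2·81.6 = 796.8 px.
796.8 / 10 = 79.68 px per column.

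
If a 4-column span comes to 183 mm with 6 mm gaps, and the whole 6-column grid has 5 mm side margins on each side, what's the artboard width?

183 − 3·6 = 165; ÷4 gives c = 41.25 mm.
Total width: 2·5 + 6·41.25 + 5·6 = 287.5 mm.

287.5 mm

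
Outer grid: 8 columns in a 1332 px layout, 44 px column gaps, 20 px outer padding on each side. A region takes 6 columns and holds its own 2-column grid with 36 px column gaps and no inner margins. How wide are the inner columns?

461 px

Subtract both margins: 1332 − 2·20 = 1292 px.
Subtracting 7 column gaps of 44 leaves 984 for 8 columns, so c = 123 px.
6 columns plus 5 column gaps: 738 + 220 = 958 px.
Subtracting 1 column gap of 36 leaves 922 for 2 columns, so d = 461 px.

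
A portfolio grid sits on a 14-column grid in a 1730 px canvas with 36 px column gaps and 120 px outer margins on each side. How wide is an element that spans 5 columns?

Inside the margins: 1730 − 240 = 1490 px.
14 columns + 13 column gaps: 14c + 13·36 = 1490.
14c = 1490 − 468 = 1022, so c = 73 px.
5-column span = 5·73 + 4·36 = 509 px.

509 px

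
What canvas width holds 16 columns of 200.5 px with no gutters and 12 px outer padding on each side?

3232 px

Total width: 2·12 + 16·200.5 = 3232 px.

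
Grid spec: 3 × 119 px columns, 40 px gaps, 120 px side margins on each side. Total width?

677 px

Adding margins, columns and gutters: 240 + 357 + 80 = 677 px.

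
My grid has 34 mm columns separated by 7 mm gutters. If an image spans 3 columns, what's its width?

Span of 3: 3·34 + 2·7 = 102 + 14 = 116 mm.

116 mm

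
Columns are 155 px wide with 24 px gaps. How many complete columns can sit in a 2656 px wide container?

Each extra column adds 155 + 24 = 179 px.
(2656 + 24) / 179 = 14.97, so 14 columns fit.

14 columns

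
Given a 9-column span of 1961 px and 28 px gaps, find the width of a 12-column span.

Subtracting 8 gaps of 28 leaves 1737 for 9 columns, so c = 193 px.
Span of 12: 12·193 + 11·28 = 2316 + 308 = 2624 px.

2624 px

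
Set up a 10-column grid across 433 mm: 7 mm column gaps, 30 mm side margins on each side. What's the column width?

Inside the margins: 433 − 60 = 373 mm.
10c + 9·7 = 373 → 10c = 310 → c = 31 mm.

31 mm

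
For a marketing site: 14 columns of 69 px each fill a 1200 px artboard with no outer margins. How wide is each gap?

18 px

14 columns take 14·69 = 966 px; remaining 234 splits into 13 gaps.
g = 234 / 13 = 18 px.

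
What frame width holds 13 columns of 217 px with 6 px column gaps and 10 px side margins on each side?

2913 px

Frame = 2·10 + 13·217 + 12·6 = 20 + 2821 + 72 = 2913 px.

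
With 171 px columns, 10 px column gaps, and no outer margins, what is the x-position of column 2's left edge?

181 px

Each column+gutter stride is 181 px; with no margin, 1 of them is 181 px.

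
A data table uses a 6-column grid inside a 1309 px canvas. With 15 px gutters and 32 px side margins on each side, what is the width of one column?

195 px

Take off 64 px of margins, leaving 1245 px.
6 columns + 5 gutters: 6c + 5·15 = 1245.
6c = 1245 − 75 = 1170, so c = 195 px.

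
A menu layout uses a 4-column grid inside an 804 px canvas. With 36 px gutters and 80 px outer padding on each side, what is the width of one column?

134 px

Inside the margins: 804 − 160 = 644 px.
4 columns + 3 gutters: 4c + 3·36 = 644.
4c = 644 − 108 = 536, so c = 134 px.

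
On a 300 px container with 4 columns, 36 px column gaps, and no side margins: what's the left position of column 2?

84 px

4c + 3·36 = 300 → 4c = 192 → c = 48 px.
Each column+gutter stride is 84 px; with no margin, 1 of them is 84 px.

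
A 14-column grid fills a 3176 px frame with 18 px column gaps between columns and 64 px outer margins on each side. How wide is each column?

Take off 128 px of margins, leaving 3048 px.
Subtracting 13 column gaps of 18 leaves 2814 for 14 columns, so c = 201 px.

201 px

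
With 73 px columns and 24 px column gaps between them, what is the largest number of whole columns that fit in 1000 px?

10 columns

10 columns: 10·73 + 9·24 = 946 px ≤ 1000.
11 columns: 1043 px > 1000. So 10.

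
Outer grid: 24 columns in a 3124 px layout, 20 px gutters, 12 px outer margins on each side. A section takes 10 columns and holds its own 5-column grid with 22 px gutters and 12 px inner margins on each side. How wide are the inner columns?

233.6 px

Take off 24 px of margins, leaving 3100 px.
24 columns + 23 gutters: 24c + 23·20 = 3100.
24c = 3100 − 460 = 2640, so c = 110 px.
Span of 10: 10·110 + 9·20 = 1100 + 180 = 1280 px.
Inner content = 1280 − 2·12 = 1256 px.
5d + 4·22 = 1256 → 5d = 1168 → d = 233.6 px.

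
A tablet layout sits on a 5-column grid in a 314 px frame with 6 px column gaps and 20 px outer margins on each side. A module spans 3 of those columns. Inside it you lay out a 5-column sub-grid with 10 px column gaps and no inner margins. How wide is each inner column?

24.4 px

Inside the margins: 314 − 40 = 274 px.
5c + 4·6 = 274 → 5c = 250 → c = 50 px.
Span of 3: 3·50 + 2·6 = 150 + 12 = 162 px.
5d + 4·10 = 162 → 5d = 122 → d = 24.4 px.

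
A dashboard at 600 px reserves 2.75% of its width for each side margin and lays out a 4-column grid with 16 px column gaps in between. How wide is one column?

129.75 px

600 × (1 − 2·2.75%) = 600 × 94.5% = 567 px for the columns.
4 columns + 3 column gaps: 4c + 3·16 = 567.
4c = 567 − 48 = 519, so c = 129.75 px.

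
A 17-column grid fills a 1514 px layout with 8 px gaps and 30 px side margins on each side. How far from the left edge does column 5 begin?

374 px

Subtract both margins: 1514 − 2·30 = 1454 px.
Subtracting 16 gaps of 8 leaves 1326 for 17 columns, so c = 78 px.
Before column 5: the margin + 4 columns + 4 gaps.
Offset = 30 + 4·(78 + 8) = 30 + 344 = 374 px.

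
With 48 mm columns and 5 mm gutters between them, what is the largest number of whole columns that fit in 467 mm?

8 columns

Each extra column adds 48 + 5 = 53 mm.
(467 + 5) / 53 = 8.91, so 8 columns fit.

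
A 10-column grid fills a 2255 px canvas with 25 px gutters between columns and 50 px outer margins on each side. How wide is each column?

Take off 100 px of margins, leaving 2155 px.
2155 − 9·25 = 1930; ÷10 gives c = 193 px.

193 px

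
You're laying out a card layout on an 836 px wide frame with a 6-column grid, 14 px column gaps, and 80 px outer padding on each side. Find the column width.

Inside the margins: 836 − 160 = 676 px.
Subtracting 5 column gaps of 14 leaves 606 for 6 columns, so c = 101 px.

101 px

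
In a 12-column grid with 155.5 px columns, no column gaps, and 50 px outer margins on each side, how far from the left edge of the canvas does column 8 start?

Column 8 starts at margin + 7·(column + gutter) = 50 + 7·155.5 = 1138.5 px.

1138.5 px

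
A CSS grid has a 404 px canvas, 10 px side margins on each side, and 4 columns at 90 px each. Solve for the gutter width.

8 px

Take off 20 px of margins, leaving 384 px.
4 columns take 4·90 = 360 px; remaining 24 splits into 3 gutters.
g = 24 / 3 = 8 px.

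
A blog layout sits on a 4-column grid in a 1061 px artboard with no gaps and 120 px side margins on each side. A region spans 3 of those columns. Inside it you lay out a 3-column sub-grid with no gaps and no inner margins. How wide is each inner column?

205.25 px

Inside the margins: 1061 − 240 = 821 px.
4c = 821 → c = 205.25 px.
3-column span = 3·205.25 = 615.75 px.
3d = 615.75 → d = 205.25 px.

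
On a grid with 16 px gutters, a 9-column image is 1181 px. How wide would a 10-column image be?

1314 px

Subtracting 8 gutters of 16 leaves 1053 for 9 columns, so c = 117 px.
10 columns plus 9 gutters: 1170 + 144 = 1314 px.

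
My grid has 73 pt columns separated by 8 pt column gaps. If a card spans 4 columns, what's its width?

316 pt

4 columns plus 3 column gaps: 292 + 24 = 316 pt.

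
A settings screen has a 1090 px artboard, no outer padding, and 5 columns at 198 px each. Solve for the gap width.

25 px

5 columns take 5·198 = 990 px; remaining 100 splits into 4 gaps.
g = 100 / 4 = 25 px.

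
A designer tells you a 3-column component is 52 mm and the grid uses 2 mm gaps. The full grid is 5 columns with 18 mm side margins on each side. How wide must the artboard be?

52 − 2·2 = 48; ÷3 gives c = 16 mm.
Adding margins, columns and gutters: 36 + 80 + 8 = 124 mm.

124 mm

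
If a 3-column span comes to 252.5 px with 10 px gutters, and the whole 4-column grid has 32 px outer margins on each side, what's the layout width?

3c + 2·10 = 252.5 → 3c = 232.5 → c = 77.5 px.
Total width: 2·32 + 4·77.5 + 3·10 = 404 px.

404 px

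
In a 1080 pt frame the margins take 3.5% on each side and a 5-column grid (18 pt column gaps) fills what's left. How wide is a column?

186.48 pt

Each margin = 3.5% of 1080 = 37.8 pt; content = 1080 − 2·37.8 = 1004.4 pt.
5 columns + 4 column gaps: 5c + 4·18 = 1004.4.
5c = 1004.4 − 72 = 932.4, so c = 186.48 pt.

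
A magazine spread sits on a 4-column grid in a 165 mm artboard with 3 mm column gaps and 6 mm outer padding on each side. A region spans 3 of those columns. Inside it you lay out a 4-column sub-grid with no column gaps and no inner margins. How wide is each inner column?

28.5 mm

Inside the margins: 165 − 12 = 153 mm.
4 columns + 3 column gaps: 4c + 3·3 = 153.
4c = 153 − 9 = 144, so c = 36 mm.
3-column span = 3·36 + 2·3 = 114 mm.
With no column gaps, each column is 114/4 = 28.5 mm.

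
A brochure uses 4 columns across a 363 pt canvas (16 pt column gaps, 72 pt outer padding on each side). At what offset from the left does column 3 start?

189.5 pt

Inside the margins: 363 − 144 = 219 pt.
4c + 3·16 = 219 → 4c = 171 → c = 42.75 pt.
Each column+gutter stride is 58.75 pt; 2 of them past the 72 pt margin is 72 + 117.5 = 189.5 pt.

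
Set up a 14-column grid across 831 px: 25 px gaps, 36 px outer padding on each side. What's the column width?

Take off 72 px of margins, leaving 759 px.
14 columns + 13 gaps: 14c + 13·25 = 759.
14c = 759 − 325 = 434, so c = 31 px.

31 px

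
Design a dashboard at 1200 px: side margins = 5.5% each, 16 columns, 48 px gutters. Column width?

21.75 px

1200 × (1 − 2·5.5%) = 1200 × 89% = 1068 px for the columns.
16 columns + 15 gutters: 16c + 15·48 = 1068.
16c = 1068 − 720 = 348, so c = 21.75 px.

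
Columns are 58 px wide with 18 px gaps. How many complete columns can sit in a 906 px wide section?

12 columns

k columns need k·58 + (k−1)·18 = k·76 − 18.
k·76 − 18 ≤ 906 → k ≤ 924 / 76 ≈ 12.16, so k = 12.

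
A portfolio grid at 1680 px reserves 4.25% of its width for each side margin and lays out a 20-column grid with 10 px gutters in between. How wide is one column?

67.36 px

Each margin = 4.25% of 1680 = 71.4 px; content = 1680 − 2·71.4 = 1537.2 px.
20 columns + 19 gutters: 20c + 19·10 = 1537.2.
20c = 1537.2 − 190 = 1347.2, so c = 67.36 px.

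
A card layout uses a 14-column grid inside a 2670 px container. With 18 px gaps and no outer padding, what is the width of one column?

14c + 13·18 = 2670 → 14c = 2436 → c = 174 px.

174 px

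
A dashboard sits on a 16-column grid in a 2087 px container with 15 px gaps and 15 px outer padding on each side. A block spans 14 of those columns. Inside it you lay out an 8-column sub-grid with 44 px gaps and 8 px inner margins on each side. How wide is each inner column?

Subtract both margins: 2087 − 2·15 = 2057 px.
16 columns + 15 gaps: 16c + 15·15 = 2057.
16c = 2057 − 225 = 1832, so c = 114.5 px.
14-column span = 14·114.5 + 13·15 = 1798 px.
Inner content = 1798 − 2·8 = 1782 px.
1782 − 7·44 = 1474; ÷8 gives d = 184.25 px.

184.25 px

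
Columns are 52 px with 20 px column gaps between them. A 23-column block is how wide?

1636 px

23 columns plus 22 column gaps: 1196 + 440 = 1636 px.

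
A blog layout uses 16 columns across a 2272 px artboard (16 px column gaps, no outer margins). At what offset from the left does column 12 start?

Subtracting 15 column gaps of 16 leaves 2032 for 16 columns, so c = 127 px.
No margin, so column 12 starts at 11·(column + gutter) = 11·143 = 1573 px.

1573 px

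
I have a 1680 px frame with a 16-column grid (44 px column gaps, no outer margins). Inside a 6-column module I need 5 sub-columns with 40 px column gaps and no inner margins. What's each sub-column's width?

16c + 15·44 = 1680 → 16c = 1020 → c = 63.75 px.
6-column span = 6·63.75 + 5·44 = 602.5 px.
602.5 − 4·40 = 442.5; ÷5 gives d = 88.5 px.

88.5 px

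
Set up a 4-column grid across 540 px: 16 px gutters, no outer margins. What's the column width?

123 px

Subtracting 3 gutters of 16 leaves 492 for 4 columns, so c = 123 px.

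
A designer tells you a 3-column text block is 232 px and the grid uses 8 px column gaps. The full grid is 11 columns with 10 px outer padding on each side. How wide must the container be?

Subtracting 2 column gaps of 8 leaves 216 for 3 columns, so c = 72 px.
Total width: 2·10 + 11·72 + 10·8 = 892 px.

892 px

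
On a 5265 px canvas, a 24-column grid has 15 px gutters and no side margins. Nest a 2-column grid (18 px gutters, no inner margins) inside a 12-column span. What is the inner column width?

24 columns + 23 gutters: 24c + 23·15 = 5265.
24c = 5265 − 345 = 4920, so c = 205 px.
12 columns plus 11 gutters: 2460 + 165 = 2625 px.
2d + 1·18 = 2625 → 2d = 2607 → d = 1303.5 px.

1303.5 px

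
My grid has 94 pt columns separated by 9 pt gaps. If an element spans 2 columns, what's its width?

197 pt

Span of 2: 2·94 + 1·9 = 188 + 9 = 197 pt.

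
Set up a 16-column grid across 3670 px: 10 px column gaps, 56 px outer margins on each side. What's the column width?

213 px

Take off 112 px of margins, leaving 3558 px.
Subtracting 15 column gaps of 10 leaves 3408 for 16 columns, so c = 213 px.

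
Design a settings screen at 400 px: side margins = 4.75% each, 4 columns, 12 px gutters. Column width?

81.5 px

400 × (1 − 2·4.75%) = 400 × 90.5% = 362 px for the columns.
Subtracting 3 gutters of 12 leaves 326 for 4 columns, so c = 81.5 px.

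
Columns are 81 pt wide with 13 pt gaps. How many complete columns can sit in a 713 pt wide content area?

7 columns: 7·81 + 6·13 = 645 pt ≤ 713.
8 columns: 739 pt > 713. So 7.

7 columns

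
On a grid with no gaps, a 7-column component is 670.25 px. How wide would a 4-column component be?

383 px

7c = 670.25 → c = 95.75 px.
With no gaps, 4 columns span 4·95.75 = 383 px.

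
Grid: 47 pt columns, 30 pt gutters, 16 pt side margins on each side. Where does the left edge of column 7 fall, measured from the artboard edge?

Column 7 starts at margin + 6·(column + gutter) = 16 + 6·77 = 478 pt.

478 pt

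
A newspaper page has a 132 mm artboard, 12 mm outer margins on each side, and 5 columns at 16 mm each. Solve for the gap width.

Content width = 132 − 2·12 = 108 mm.
5 columns take 5·16 = 80 mm; remaining 28 splits into 4 gaps.
g = 28 / 4 = 7 mm.

7 mm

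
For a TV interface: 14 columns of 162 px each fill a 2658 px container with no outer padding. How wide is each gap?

30 px

14 columns take 14·162 = 2268 px; remaining 390 splits into 13 gaps.
g = 390 / 13 = 30 px.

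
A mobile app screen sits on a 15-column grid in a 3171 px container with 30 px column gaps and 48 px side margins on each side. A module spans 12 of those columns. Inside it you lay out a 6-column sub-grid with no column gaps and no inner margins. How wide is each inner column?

Take off 96 px of margins, leaving 3075 px.
Subtracting 14 column gaps of 30 leaves 2655 for 15 columns, so c = 177 px.
12-column span = 12·177 + 11·30 = 2454 px.
6d = 2454 → d = 409 px.

409 px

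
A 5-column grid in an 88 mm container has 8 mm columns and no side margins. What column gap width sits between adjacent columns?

12 mm

5·8 + 4g = 88 → 4g = 48 → g = 12 mm.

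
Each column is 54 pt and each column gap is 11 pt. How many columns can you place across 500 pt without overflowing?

k columns need k·54 + (k−1)·11 = k·65 − 11.
k·65 − 11 ≤ 500 → k ≤ 511 / 65 ≈ 7.86, so k = 7.

7 columns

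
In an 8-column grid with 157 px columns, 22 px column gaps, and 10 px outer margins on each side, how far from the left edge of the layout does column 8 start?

1263 px

Before column 8: the margin + 7 columns + 7 column gaps.
Offset = 10 + 7·(157 + 22) = 10 + 1253 = 1263 px.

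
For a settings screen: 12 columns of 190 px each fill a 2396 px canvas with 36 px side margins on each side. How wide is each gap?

Subtract both margins: 2396 − 2·36 = 2324 px.
Columns use 2280 px, leaving 44 px across 11 gaps = 4 px each.

4 px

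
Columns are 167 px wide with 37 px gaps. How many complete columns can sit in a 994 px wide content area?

k columns need k·167 + (k−1)·37 = k·204 − 37.
k·204 − 37 ≤ 994 → k ≤ 1031 / 204 ≈ 5.05, so k = 5.

5 columns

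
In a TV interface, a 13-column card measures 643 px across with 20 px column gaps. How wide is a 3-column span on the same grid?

133 px

13c + 12·20 = 643 → 13c = 403 → c = 31 px.
Span of 3: 3·31 + 2·20 = 93 + 40 = 133 px.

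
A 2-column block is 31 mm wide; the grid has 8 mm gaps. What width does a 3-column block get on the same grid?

31 − 1·8 = 23; ÷2 gives c = 11.5 mm.
3-column span = 3·11.5 + 2·8 = 50.5 mm.

50.5 mm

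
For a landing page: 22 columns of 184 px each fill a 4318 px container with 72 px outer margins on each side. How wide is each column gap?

6 px

Take off 144 px of margins, leaving 4174 px.
22 columns take 22·184 = 4048 px; remaining 126 splits into 21 column gaps.
g = 126 / 21 = 6 px.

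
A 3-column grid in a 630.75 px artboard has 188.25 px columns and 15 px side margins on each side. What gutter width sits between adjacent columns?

Inside the margins: 630.75 − 30 = 600.75 px.
3·188.25 + 2g = 600.75 → 2g = 36 → g = 18 px.

18 px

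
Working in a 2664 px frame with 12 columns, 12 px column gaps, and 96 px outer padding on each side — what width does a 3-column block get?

Inside the margins: 2664 − 192 = 2472 px.
2472 − 11·12 = 2340; ÷12 gives c = 195 px.
3-column span = 3·195 + 2·12 = 609 px.

609 px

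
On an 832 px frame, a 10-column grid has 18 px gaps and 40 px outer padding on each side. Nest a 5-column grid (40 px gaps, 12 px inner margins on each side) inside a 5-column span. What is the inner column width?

36.6 px

Take off 80 px of margins, leaving 752 px.
10 columns + 9 gaps: 10c + 9·18 = 752.
10c = 752 − 162 = 590, so c = 59 px.
Span of 5: 5·59 + 4·18 = 295 + 72 = 367 px.
Inner content = 367 − 2·12 = 343 px.
5d + 4·40 = 343 → 5d = 183 → d = 36.6 px.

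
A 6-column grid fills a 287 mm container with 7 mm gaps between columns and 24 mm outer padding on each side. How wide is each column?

Inside the margins: 287 − 48 = 239 mm.
6c + 5·7 = 239 → 6c = 204 → c = 34 mm.

34 mm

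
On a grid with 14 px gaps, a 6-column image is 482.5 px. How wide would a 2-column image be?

6 columns + 5 gaps: 6c + 5·14 = 482.5.
6c = 482.5 − 70 = 412.5, so c = 68.75 px.
2 columns plus 1 gap: 137.5 + 14 = 151.5 px.

151.5 px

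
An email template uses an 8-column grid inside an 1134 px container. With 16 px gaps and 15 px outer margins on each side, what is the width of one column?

124 px

Subtract both margins: 1134 − 2·15 = 1104 px.
1104 − 7·16 = 992; ÷8 gives c = 124 px.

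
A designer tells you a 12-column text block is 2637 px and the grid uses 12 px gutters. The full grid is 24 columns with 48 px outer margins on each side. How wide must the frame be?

2637 − 11·12 = 2505; ÷12 gives c = 208.75 px.
Total width: 2·48 + 24·208.75 + 23·12 = 5382 px.

5382 px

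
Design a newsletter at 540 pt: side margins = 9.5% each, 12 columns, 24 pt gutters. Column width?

Margins: 9.5% × 540 = 51.3 pt each, so content = 540 − 102.6 = 437.4 pt.
12 columns + 11 gutters: 12c + 11·24 = 437.4.
12c = 437.4 − 264 = 173.4, so c = 14.45 pt.

14.45 pt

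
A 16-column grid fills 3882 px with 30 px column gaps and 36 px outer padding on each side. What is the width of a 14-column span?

Subtract both margins: 3882 − 2·36 = 3810 px.
Subtracting 15 column gaps of 30 leaves 3360 for 16 columns, so c = 210 px.
14 columns plus 13 column gaps: 2940 + 390 = 3330 px.

3330 px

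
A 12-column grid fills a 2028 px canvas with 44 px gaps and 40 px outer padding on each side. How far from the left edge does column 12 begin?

1866 px

Inside the margins: 2028 − 80 = 1948 px.
12c + 11·44 = 1948 → 12c = 1464 → c = 122 px.
Column 12 starts at margin + 11·(column + gutter) = 40 + 11·166 = 1866 px.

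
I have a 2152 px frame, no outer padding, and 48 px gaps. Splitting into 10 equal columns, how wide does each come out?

Subtracting 9 gaps of 48 leaves 1720 for 10 columns, so c = 172 px.

172 px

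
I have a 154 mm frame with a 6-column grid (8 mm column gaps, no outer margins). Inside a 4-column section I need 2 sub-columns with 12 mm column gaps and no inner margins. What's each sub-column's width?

6c + 5·8 = 154 → 6c = 114 → c = 19 mm.
4-column span = 4·19 + 3·8 = 100 mm.
Subtracting 1 column gap of 12 leaves 88 for 2 columns, so d = 44 mm.

44 mm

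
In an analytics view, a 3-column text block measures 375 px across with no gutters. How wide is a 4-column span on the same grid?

500 px

With no gutters, each column is 375/3 = 125 px.
With no gutters, 4 columns span 4·125 = 500 px.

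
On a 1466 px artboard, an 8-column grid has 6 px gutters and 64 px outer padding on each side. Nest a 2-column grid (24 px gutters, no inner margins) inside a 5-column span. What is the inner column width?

405 px

Subtract both margins: 1466 − 2·64 = 1338 px.
1338 − 7·6 = 1296; ÷8 gives c = 162 px.
5 columns plus 4 gutters: 810 + 24 = 834 px.
Subtracting 1 gutter of 24 leaves 810 for 2 columns, so d = 405 px.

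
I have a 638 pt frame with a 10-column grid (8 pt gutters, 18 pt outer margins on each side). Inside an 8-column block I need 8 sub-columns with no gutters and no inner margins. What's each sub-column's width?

60 pt

Inside the margins: 638 − 36 = 602 pt.
10 columns + 9 gutters: 10c + 9·8 = 602.
10c = 602 − 72 = 530, so c = 53 pt.
Span of 8: 8·53 + 7·8 = 424 + 56 = 480 pt.
With no gutters, each column is 480/8 = 60 pt.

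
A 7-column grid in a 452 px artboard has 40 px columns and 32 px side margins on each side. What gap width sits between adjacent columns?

Subtract both margins: 452 − 2·32 = 388 px.
7·40 + 6g = 388 → 6g = 108 → g = 18 px.

18 px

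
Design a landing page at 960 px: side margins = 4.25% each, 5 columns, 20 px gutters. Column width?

159.68 px

960 × (1 − 2·4.25%) = 960 × 91.5% = 878.4 px for the columns.
878.4 − 4·20 = 798.4; ÷5 gives c = 159.68 px.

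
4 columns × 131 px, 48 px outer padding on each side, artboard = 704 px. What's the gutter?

Content width = 704 − 2·48 = 608 px.
Columns use 524 px, leaving 84 px across 3 gutters = 28 px each.

28 px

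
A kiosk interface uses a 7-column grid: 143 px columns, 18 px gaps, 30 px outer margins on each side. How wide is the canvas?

Adding margins, columns and gutters: 60 + 1001 + 108 = 1169 px.

1169 px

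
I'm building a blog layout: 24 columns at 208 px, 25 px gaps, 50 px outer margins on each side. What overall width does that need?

5667 px

Adding margins, columns and gutters: 100 + 4992 + 575 = 5667 px.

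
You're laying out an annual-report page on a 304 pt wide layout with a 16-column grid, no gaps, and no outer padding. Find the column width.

19 pt

With no gaps, each column is 304/16 = 19 pt.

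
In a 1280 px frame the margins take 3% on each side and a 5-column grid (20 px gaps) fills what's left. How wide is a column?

Each margin = 3% of 1280 = 38.4 px; content = 1280 − 2·38.4 = 1203.2 px.
5 columns + 4 gaps: 5c + 4·20 = 1203.2.
5c = 1203.2 − 80 = 1123.2, so c = 224.64 px.

224.64 px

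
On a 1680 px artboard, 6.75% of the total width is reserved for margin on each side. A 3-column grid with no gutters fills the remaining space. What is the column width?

1680 × (1 − 2·6.75%) = 1680 × 86.5% = 1453.2 px for the columns.
With no gutters, each column is 1453.2/3 = 484.4 px.

484.4 px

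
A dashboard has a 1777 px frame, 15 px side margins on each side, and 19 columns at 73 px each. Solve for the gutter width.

Subtract both margins: 1777 − 2·15 = 1747 px.
Columns use 1387 px, leaving 360 px across 18 gutters = 20 px each.

20 px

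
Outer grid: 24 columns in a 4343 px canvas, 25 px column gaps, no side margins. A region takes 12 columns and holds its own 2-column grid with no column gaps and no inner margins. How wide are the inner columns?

24c + 23·25 = 4343 → 24c = 3768 → c = 157 px.
Span of 12: 12·157 + 11·25 = 1884 + 275 = 2159 px.
2159 / 2 = 1079.5 px per column.

1079.5 px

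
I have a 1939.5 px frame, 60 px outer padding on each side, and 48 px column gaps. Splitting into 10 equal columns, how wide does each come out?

138.75 px

Take off 120 px of margins, leaving 1819.5 px.
10 columns + 9 column gaps: 10c + 9·48 = 1819.5.
10c = 1819.5 − 432 = 1387.5, so c = 138.75 px.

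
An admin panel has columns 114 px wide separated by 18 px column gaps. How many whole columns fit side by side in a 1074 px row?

8 columns

k columns need k·114 + (k−1)·18 = k·132 − 18.
k·132 − 18 ≤ 1074 → k ≤ 1092 / 132 ≈ 8.27, so k = 8.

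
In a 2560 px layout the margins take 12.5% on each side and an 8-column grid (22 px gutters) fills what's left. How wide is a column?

220.75 px

2560 × (1 − 2·12.5%) = 2560 × 75% = 1920 px for the columns.
8 columns + 7 gutters: 8c + 7·22 = 1920.
8c = 1920 − 154 = 1766, so c = 220.75 px.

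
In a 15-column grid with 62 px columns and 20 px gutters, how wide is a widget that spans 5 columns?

390 px

Span of 5: 5·62 + 4·20 = 310 + 80 = 390 px.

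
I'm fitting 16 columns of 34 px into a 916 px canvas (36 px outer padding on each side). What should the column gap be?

Take off 72 px of margins, leaving 844 px.
16 columns take 16·34 = 544 px; remaining 300 splits into 15 column gaps.
g = 300 / 15 = 20 px.

20 px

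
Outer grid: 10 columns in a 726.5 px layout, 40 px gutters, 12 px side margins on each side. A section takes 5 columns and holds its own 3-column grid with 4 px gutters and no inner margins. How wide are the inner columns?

Inside the margins: 726.5 − 24 = 702.5 px.
10 columns + 9 gutters: 10c + 9·40 = 702.5.
10c = 702.5 − 360 = 342.5, so c = 34.25 px.
Span of 5: 5·34.25 + 4·40 = 171.25 + 160 = 331.25 px.
331.25 − 2·4 = 323.25; ÷3 gives d = 107.75 px.

107.75 px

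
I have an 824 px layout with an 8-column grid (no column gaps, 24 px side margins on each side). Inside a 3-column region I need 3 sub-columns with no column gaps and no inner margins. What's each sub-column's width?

Inside the margins: 824 − 48 = 776 px.
776 / 8 = 97 px per column.
With no column gaps, 3 columns span 3·97 = 291 px.
3d = 291 → d = 97 px.

97 px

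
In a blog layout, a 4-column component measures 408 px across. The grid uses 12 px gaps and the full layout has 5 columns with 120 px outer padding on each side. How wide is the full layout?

753 px

Subtracting 3 gaps of 12 leaves 372 for 4 columns, so c = 93 px.
Layout = 2·120 + 5·93 + 4·12 = 240 + 465 + 48 = 753 px.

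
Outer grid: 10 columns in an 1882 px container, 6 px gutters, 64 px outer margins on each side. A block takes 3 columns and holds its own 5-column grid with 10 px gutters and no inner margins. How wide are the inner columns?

96.4 px

Take off 128 px of margins, leaving 1754 px.
10 columns + 9 gutters: 10c + 9·6 = 1754.
10c = 1754 − 54 = 1700, so c = 170 px.
Span of 3: 3·170 + 2·6 = 510 + 12 = 522 px.
522 − 4·10 = 482; ÷5 gives d = 96.4 px.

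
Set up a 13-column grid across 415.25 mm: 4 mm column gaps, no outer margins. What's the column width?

13 columns + 12 column gaps: 13c + 12·4 = 415.25.
13c = 415.25 − 48 = 367.25, so c = 28.25 mm.

28.25 mm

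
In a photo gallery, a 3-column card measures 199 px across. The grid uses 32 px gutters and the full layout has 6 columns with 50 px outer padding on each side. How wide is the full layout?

Subtracting 2 gutters of 32 leaves 135 for 3 columns, so c = 45 px.
Total width: 2·50 + 6·45 + 5·32 = 530 px.

530 px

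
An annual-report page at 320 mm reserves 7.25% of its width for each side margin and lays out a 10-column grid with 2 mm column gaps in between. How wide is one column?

320 × (1 − 2·7.25%) = 320 × 85.5% = 273.6 mm for the columns.
10 columns + 9 column gaps: 10c + 9·2 = 273.6.
10c = 273.6 − 18 = 255.6, so c = 25.56 mm.

25.56 mm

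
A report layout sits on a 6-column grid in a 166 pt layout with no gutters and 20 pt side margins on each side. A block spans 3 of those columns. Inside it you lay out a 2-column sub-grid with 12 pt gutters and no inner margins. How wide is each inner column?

25.5 pt

Outer content = 166 − 2·20 = 126 pt.
126 / 6 = 21 pt per column.
With no gutters, 3 columns span 3·21 = 63 pt.
2d + 1·12 = 63 → 2d = 51 → d = 25.5 pt.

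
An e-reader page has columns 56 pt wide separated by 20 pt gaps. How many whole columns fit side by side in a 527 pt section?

7 columns

7 columns: 7·56 + 6·20 = 512 pt ≤ 527.
8 columns: 588 pt > 527. So 7.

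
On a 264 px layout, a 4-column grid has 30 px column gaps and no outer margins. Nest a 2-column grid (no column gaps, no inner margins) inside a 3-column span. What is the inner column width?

95.25 px

Subtracting 3 column gaps of 30 leaves 174 for 4 columns, so c = 43.5 px.
3 columns plus 2 column gaps: 130.5 + 60 = 190.5 px.
2d = 190.5 → d = 95.25 px.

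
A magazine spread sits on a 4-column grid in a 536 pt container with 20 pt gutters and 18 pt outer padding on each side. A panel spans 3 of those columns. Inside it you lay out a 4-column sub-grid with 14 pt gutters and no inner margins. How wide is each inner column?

Outer content = 536 − 2·18 = 500 pt.
500 − 3·20 = 440; ÷4 gives c = 110 pt.
Span of 3: 3·110 + 2·20 = 330 + 40 = 370 pt.
370 − 3·14 = 328; ÷4 gives d = 82 pt.

82 pt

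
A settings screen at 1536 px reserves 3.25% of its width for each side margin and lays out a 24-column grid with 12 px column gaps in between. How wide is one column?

Each margin = 3.25% of 1536 = 49.92 px; content = 1536 − 2·49.92 = 1436.16 px.
Subtracting 23 column gaps of 12 leaves 1160.16 for 24 columns, so c = 48.34 px.

48.34 px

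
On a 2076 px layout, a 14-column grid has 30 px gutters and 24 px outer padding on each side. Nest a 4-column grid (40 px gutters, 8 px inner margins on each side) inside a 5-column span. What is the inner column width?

142.25 px

Inside the margins: 2076 − 48 = 2028 px.
14 columns + 13 gutters: 14c + 13·30 = 2028.
14c = 2028 − 390 = 1638, so c = 117 px.
5 columns plus 4 gutters: 585 + 120 = 705 px.
Inner content = 705 − 2·8 = 689 px.
Subtracting 3 gutters of 40 leaves 569 for 4 columns, so d = 142.25 px.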